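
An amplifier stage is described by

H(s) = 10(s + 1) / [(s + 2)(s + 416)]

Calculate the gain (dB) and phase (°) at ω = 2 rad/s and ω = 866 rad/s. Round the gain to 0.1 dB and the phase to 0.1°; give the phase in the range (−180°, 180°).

At s = jω = j2:
zero (s+1): 1 + j2 → |·| = √(1²+2²) = √5 ≈ 2.2361, ∠ = arctan(2/1) ≈ 63.43°
pole (s+2): 2 + j2 → |·| = √(2²+2²) = √8 ≈ 2.8284, ∠ = arctan(2/2) ≈ 45.00°
pole (s+416): 416 + j2 → |·| = √(416²+2²) = √173060 ≈ 416, ∠ = arctan(2/416) ≈ 0.28°
|H| = 10 · 2.2361 / 1176.6 ≈ 0.019005
Gain = 20 log₁₀(0.019005) ≈ -34.42 dB
∠H = 63.43° − 45.28° = 18.15°

At s = jω = j866:
zero (s+1): 1 + j866 → |·| = √(1²+866²) = √749957 ≈ 866, ∠ = arctan(866/1) ≈ 89.93°
pole (s+2): 2 + j866 → |·| = √(2²+866²) = √749960 ≈ 866, ∠ = arctan(866/2) ≈ 89.87°
pole (s+416): 416 + j866 → |·| = √(416²+866²) = √923012 ≈ 960.74, ∠ = arctan(866/416) ≈ 64.34°
|H| = 10 · 866 / 8.32e+05 ≈ 0.010409
Gain = 20 log₁₀(0.010409) ≈ -39.65 dB
∠H = 89.93° − 154.21° = -64.28°

ω = 2: -34.4 dB, 18.2°; ω = 866: -39.7 dB, -64.3°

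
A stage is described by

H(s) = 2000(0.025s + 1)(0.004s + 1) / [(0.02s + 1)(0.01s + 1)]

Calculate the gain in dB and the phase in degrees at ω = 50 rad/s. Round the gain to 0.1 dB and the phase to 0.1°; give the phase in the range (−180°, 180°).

At ω = 50 rad/s:
zero (1 + j50·0.025) = 1 + j1.25 → |·| ≈ 1.6008, ∠ ≈ 51.34°
zero (1 + j50·0.004) = 1 + j0.2 → |·| ≈ 1.0198, ∠ ≈ 11.31°
pole (1 + j50·0.02) = 1 + j1 → |·| ≈ 1.4142, ∠ ≈ 45.00°
pole (1 + j50·0.01) = 1 + j0.5 → |·| ≈ 1.118, ∠ ≈ 26.57°
|H| = 2000 · 1.6008 · 1.0198 / (1.4142 · 1.118) ≈ 2065
Gain = 20 log₁₀(2065) ≈ 66.30 dB
∠H = (51.34° + 11.31°) − (45.00° + 26.57°) = -8.92°

66.3 dB, -8.9°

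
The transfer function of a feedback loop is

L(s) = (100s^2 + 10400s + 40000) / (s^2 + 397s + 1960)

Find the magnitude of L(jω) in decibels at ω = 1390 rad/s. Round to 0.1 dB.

39.7 dB

Substitute s = j1390:
Numerator: 100(j1390)^2 + 10400(j1390) + 40000 = -193170000 + j14456000
Denominator: (j1390)^2 + 397(j1390) + 1960 = -1930140 + j551830
|N| = √(193170000² + 14456000²) ≈ 1.9371e+08, ∠N ≈ 175.72°
|D| = √(1930140² + 551830²) ≈ 2.0075e+06, ∠D ≈ 164.04°
|L| = 1.9371e+08 / 2.0075e+06 ≈ 96.493
Gain = 20 log₁₀(96.493) ≈ 39.69 dB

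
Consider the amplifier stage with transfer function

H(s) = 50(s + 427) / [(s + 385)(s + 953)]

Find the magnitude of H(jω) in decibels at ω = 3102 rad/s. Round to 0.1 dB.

-36.2 dB

At s = jω = j3102:
zero (s+427): 427 + j3102 → |·| = √(427²+3102²) = √9804733 ≈ 3131.3, ∠ = arctan(3102/427) ≈ 82.16°
pole (s+385): 385 + j3102 → |·| = √(385²+3102²) = √9770629 ≈ 3125.8, ∠ = arctan(3102/385) ≈ 82.93°
pole (s+953): 953 + j3102 → |·| = √(953²+3102²) = √10530613 ≈ 3245.1, ∠ = arctan(3102/953) ≈ 72.92°
|H| = 50 · 3131.3 / 1.0144e+07 ≈ 0.015434
Gain = 20 log₁₀(0.015434) ≈ -36.23 dB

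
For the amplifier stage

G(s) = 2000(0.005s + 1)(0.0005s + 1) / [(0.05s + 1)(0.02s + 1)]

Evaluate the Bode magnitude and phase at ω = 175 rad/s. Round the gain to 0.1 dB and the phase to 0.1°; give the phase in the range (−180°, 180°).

At ω = 175 rad/s:
zero (1 + j175·0.005) = 1 + j0.875 → |·| ≈ 1.3288, ∠ ≈ 41.19°
zero (1 + j175·0.0005) = 1 + j0.0875 → |·| ≈ 1.0038, ∠ ≈ 5.00°
pole (1 + j175·0.05) = 1 + j8.75 → |·| ≈ 8.807, ∠ ≈ 83.48°
pole (1 + j175·0.02) = 1 + j3.5 → |·| ≈ 3.6401, ∠ ≈ 74.05°
|G| = 2000 · 1.3288 · 1.0038 / (8.807 · 3.6401) ≈ 83.214
Gain = 20 log₁₀(83.214) ≈ 38.40 dB
∠G = (41.19° + 5.00°) − (83.48° + 74.05°) = -111.34°

38.4 dB, -111.3°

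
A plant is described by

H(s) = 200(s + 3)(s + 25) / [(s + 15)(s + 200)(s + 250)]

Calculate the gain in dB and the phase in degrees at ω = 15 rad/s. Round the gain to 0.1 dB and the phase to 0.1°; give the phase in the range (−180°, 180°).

-21.5 dB, 56.9°

At s = jω = j15:
zero (s+3): 3 + j15 → |·| = √(3²+15²) = √234 ≈ 15.297, ∠ = arctan(15/3) ≈ 78.69°
zero (s+25): 25 + j15 → |·| = √(25²+15²) = √850 ≈ 29.155, ∠ = arctan(15/25) ≈ 30.96°
pole (s+15): 15 + j15 → |·| = √(15²+15²) = √450 ≈ 21.213, ∠ = arctan(15/15) ≈ 45.00°
pole (s+200): 200 + j15 → |·| = √(200²+15²) = √40225 ≈ 200.56, ∠ = arctan(15/200) ≈ 4.29°
pole (s+250): 250 + j15 → |·| = √(250²+15²) = √62725 ≈ 250.45, ∠ = arctan(15/250) ≈ 3.43°
|H| = 200 · 445.98 / 1.0655e+06 ≈ 0.083713
Gain = 20 log₁₀(0.083713) ≈ -21.54 dB
∠H = 109.65° − 52.72° = 56.93°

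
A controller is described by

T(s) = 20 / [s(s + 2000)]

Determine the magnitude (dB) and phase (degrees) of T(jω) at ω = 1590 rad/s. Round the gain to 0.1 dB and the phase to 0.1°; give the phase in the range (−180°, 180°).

-106.2 dB, -128.5°

At s = jω = j1590:
pole (s+2000): 2000 + j1590 → |·| = √(2000²+1590²) = √6528100 ≈ 2555, ∠ = arctan(1590/2000) ≈ 38.48°
pole at origin: |s| = 1590, ∠ = 90.00° (in denominator)
|T| = 20 / 4.0624e+06 ≈ 4.9232e-06
Gain = 20 log₁₀(4.9232e-06) ≈ -106.16 dB
∠T = 0.00° − 128.48° = -128.48°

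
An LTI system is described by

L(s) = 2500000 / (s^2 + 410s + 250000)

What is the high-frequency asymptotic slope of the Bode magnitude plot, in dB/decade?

-40 dB/decade

Each pole contributes −20 dB/decade at high frequency; each zero contributes +20 dB/decade.
Net: 0 zero(s) − 2 pole(s) → -40 dB/decade.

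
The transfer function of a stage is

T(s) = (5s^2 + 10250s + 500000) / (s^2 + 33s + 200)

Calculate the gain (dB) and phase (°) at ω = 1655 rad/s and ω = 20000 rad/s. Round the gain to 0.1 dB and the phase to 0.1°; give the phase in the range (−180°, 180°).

ω = 1655: 17.9 dB, -51.0°; ω = 20000: 14.0 dB, -5.8°

Substitute s = j1655:
Numerator: 5(j1655)^2 + 10250(j1655) + 500000 = -13195125 + j16963750
Denominator: (j1655)^2 + 33(j1655) + 200 = -2738825 + j54615
|N| = √(13195125² + 16963750²) ≈ 2.1491e+07, ∠N ≈ 127.88°
|D| = √(2738825² + 54615²) ≈ 2.7394e+06, ∠D ≈ 178.86°
|T| = 2.1491e+07 / 2.7394e+06 ≈ 7.8451
Gain = 20 log₁₀(7.8451) ≈ 17.89 dB
∠T = 127.88° − 178.86° = -50.98°

Substitute s = j20000:
Numerator: 5(j20000)^2 + 10250(j20000) + 500000 = -1999500000 + j205000000
Denominator: (j20000)^2 + 33(j20000) + 200 = -399999800 + j660000
|N| = √(1999500000² + 205000000²) ≈ 2.01e+09, ∠N ≈ 174.15°
|D| = √(399999800² + 660000²) ≈ 4e+08, ∠D ≈ 179.91°
|T| = 2.01e+09 / 4e+08 ≈ 5.025
Gain = 20 log₁₀(5.025) ≈ 14.02 dB
∠T = 174.15° − 179.91° = -5.76°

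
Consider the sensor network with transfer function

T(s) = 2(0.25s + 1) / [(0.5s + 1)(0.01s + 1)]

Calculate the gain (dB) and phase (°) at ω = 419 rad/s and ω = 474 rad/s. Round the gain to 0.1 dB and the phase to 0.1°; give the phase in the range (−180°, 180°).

At ω = 419 rad/s:
zero (1 + j419·0.25) = 1 + j104.75 → |·| ≈ 104.75, ∠ ≈ 89.45°
pole (1 + j419·0.5) = 1 + j209.5 → |·| ≈ 209.5, ∠ ≈ 89.73°
pole (1 + j419·0.01) = 1 + j4.19 → |·| ≈ 4.3077, ∠ ≈ 76.58°
|T| = 2 · 104.75 / (209.5 · 4.3077) ≈ 0.23214
Gain = 20 log₁₀(0.23214) ≈ -12.69 dB
∠T = (89.45°) − (89.73° + 76.58°) = -76.86°

At ω = 474 rad/s:
zero (1 + j474·0.25) = 1 + j118.5 → |·| ≈ 118.5, ∠ ≈ 89.52°
pole (1 + j474·0.5) = 1 + j237 → |·| ≈ 237, ∠ ≈ 89.76°
pole (1 + j474·0.01) = 1 + j4.74 → |·| ≈ 4.8443, ∠ ≈ 78.09°
|T| = 2 · 118.5 / (237 · 4.8443) ≈ 0.20643
Gain = 20 log₁₀(0.20643) ≈ -13.70 dB
∠T = (89.52°) − (89.76° + 78.09°) = -78.33°

ω = 419: -12.7 dB, -76.9°; ω = 474: -13.7 dB, -78.3°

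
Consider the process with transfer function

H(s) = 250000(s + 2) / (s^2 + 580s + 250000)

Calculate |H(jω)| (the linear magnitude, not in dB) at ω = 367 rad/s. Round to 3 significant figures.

At s = jω = j367:
zero (s+2): 2 + j367 → |·| = √(2²+367²) = √134693 ≈ 367.01, ∠ = arctan(367/2) ≈ 89.69°
quadratic: (j367)² + 580·j367 + 250000 = 115311 + j212860 → |·| ≈ 2.4209e+05, ∠ ≈ 61.55°
|H| = 250000 · 367.01 / 2.4209e+05 ≈ 379

379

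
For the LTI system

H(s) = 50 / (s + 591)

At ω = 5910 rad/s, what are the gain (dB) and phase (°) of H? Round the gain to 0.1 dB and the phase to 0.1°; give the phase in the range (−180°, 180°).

-41.5 dB, -84.3°

Substitute s = j5910:
Numerator: 50 = 50 + j0
Denominator: (j5910) + 591 = 591 + j5910
|N| = √(50² + 0²) ≈ 50, ∠N ≈ 0.00°
|D| = √(591² + 5910²) ≈ 5939.5, ∠D ≈ 84.29°
|H| = 50 / 5939.5 ≈ 0.0084182
Gain = 20 log₁₀(0.0084182) ≈ -41.50 dB
∠H = 0.00° − 84.29° = -84.29°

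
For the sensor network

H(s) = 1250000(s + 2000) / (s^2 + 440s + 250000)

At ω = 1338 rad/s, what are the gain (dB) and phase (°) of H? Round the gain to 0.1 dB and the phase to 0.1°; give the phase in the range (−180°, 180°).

65.2 dB, -125.3°

At s = jω = j1338:
zero (s+2000): 2000 + j1338 → |·| = √(2000²+1338²) = √5790244 ≈ 2406.3, ∠ = arctan(1338/2000) ≈ 33.78°
quadratic: (j1338)² + 440·j1338 + 250000 = -1540244 + j588720 → |·| ≈ 1.6489e+06, ∠ ≈ 159.08°
|H| = 1250000 · 2406.3 / 1.6489e+06 ≈ 1824.2
Gain = 20 log₁₀(1824.2) ≈ 65.22 dB
∠H = 33.78° − 159.08° = -125.30°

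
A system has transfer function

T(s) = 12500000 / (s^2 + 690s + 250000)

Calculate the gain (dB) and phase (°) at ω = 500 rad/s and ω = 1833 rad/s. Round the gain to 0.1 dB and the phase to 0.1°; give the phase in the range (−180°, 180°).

At s = jω = j500:
quadratic: (j500)² + 690·j500 + 250000 = 0 + j345000 → |·| ≈ 3.45e+05, ∠ ≈ 90.00°
|T| = 12500000 / 3.45e+05 ≈ 36.232
Gain = 20 log₁₀(36.232) ≈ 31.18 dB
∠T = 0.00° − 90.00° = -90.00°

At s = jω = j1833:
quadratic: (j1833)² + 690·j1833 + 250000 = -3109889 + j1264770 → |·| ≈ 3.3572e+06, ∠ ≈ 157.87°
|T| = 12500000 / 3.3572e+06 ≈ 3.7233
Gain = 20 log₁₀(3.7233) ≈ 11.42 dB
∠T = 0.00° − 157.87° = -157.87°

ω = 500: 31.2 dB, -90.0°; ω = 1833: 11.4 dB, -157.9°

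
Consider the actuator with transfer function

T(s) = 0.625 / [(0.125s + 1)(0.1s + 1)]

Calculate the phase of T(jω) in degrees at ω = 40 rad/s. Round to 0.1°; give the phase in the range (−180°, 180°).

At ω = 40 rad/s:
pole (1 + j40·0.125) = 1 + j5 → |·| ≈ 5.099, ∠ ≈ 78.69°
pole (1 + j40·0.1) = 1 + j4 → |·| ≈ 4.1231, ∠ ≈ 75.96°
∠T = (0°) − (78.69° + 75.96°) = -154.65°

-154.7°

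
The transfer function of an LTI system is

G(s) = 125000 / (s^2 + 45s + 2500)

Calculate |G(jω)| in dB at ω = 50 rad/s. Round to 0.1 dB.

At s = jω = j50:
quadratic: (j50)² + 45·j50 + 2500 = 0 + j2250 → |·| ≈ 2250, ∠ ≈ 90.00°
|G| = 125000 / 2250 ≈ 55.556
Gain = 20 log₁₀(55.556) ≈ 34.89 dB

34.9 dB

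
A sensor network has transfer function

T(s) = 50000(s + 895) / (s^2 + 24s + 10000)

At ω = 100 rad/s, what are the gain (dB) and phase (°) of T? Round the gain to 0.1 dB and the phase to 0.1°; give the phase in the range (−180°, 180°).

At s = jω = j100:
zero (s+895): 895 + j100 → |·| = √(895²+100²) = √811025 ≈ 900.57, ∠ = arctan(100/895) ≈ 6.38°
quadratic: (j100)² + 24·j100 + 10000 = 0 + j2400 → |·| ≈ 2400, ∠ ≈ 90.00°
|T| = 50000 · 900.57 / 2400 ≈ 18762
Gain = 20 log₁₀(18762) ≈ 85.47 dB
∠T = 6.38° − 90.00° = -83.62°

85.5 dB, -83.6°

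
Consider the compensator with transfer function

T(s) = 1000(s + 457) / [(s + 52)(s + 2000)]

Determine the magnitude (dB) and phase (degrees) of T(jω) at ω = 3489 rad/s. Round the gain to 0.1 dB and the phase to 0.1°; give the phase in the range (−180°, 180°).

At s = jω = j3489:
zero (s+457): 457 + j3489 → |·| = √(457²+3489²) = √12381970 ≈ 3518.8, ∠ = arctan(3489/457) ≈ 82.54°
pole (s+52): 52 + j3489 → |·| = √(52²+3489²) = √12175825 ≈ 3489.4, ∠ = arctan(3489/52) ≈ 89.15°
pole (s+2000): 2000 + j3489 → |·| = √(2000²+3489²) = √16173121 ≈ 4021.6, ∠ = arctan(3489/2000) ≈ 60.18°
|T| = 1000 · 3518.8 / 1.4033e+07 ≈ 0.25075
Gain = 20 log₁₀(0.25075) ≈ -12.02 dB
∠T = 82.54° − 149.33° = -66.79°

-12.0 dB, -66.8°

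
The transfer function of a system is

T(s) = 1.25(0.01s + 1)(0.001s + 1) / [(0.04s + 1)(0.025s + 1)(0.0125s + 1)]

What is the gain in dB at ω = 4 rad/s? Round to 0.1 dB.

1.8 dB

At ω = 4 rad/s:
zero (1 + j4·0.01) = 1 + j0.04 → |·| ≈ 1.0008, ∠ ≈ 2.29°
zero (1 + j4·0.001) = 1 + j0.004 → |·| ≈ 1, ∠ ≈ 0.23°
pole (1 + j4·0.04) = 1 + j0.16 → |·| ≈ 1.0127, ∠ ≈ 9.09°
pole (1 + j4·0.025) = 1 + j0.1 → |·| ≈ 1.005, ∠ ≈ 5.71°
pole (1 + j4·0.0125) = 1 + j0.05 → |·| ≈ 1.0012, ∠ ≈ 2.86°
|T| = 1.25 · 1.0008 · 1 / (1.0127 · 1.005 · 1.0012) ≈ 1.2277
Gain = 20 log₁₀(1.2277) ≈ 1.78 dB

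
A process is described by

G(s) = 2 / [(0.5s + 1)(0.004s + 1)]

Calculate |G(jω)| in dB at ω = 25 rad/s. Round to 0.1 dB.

-16.0 dB

At ω = 25 rad/s:
pole (1 + j25·0.5) = 1 + j12.5 → |·| ≈ 12.54, ∠ ≈ 85.43°
pole (1 + j25·0.004) = 1 + j0.1 → |·| ≈ 1.005, ∠ ≈ 5.71°
|G| = 2 · 1 / (12.54 · 1.005) ≈ 0.1587
Gain = 20 log₁₀(0.1587) ≈ -15.99 dB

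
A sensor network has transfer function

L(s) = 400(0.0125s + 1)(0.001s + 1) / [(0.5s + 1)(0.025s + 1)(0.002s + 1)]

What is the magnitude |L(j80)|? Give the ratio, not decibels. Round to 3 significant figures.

At ω = 80 rad/s:
zero (1 + j80·0.0125) = 1 + j1 → |·| ≈ 1.4142, ∠ ≈ 45.00°
zero (1 + j80·0.001) = 1 + j0.08 → |·| ≈ 1.0032, ∠ ≈ 4.57°
pole (1 + j80·0.5) = 1 + j40 → |·| ≈ 40.012, ∠ ≈ 88.57°
pole (1 + j80·0.025) = 1 + j2 → |·| ≈ 2.2361, ∠ ≈ 63.43°
pole (1 + j80·0.002) = 1 + j0.16 → |·| ≈ 1.0127, ∠ ≈ 9.09°
|L| = 400 · 1.4142 · 1.0032 / (40.012 · 2.2361 · 1.0127) ≈ 6.2632

6.26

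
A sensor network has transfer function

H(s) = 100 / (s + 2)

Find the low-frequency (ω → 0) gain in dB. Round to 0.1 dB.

34.0 dB

H(0) = 100 / 2 = 50
20 log₁₀(50) ≈ 33.98 dB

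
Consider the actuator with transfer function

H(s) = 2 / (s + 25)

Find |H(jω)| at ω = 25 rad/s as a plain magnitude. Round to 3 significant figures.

0.0566

Substitute s = j25:
Numerator: 2 = 2 + j0
Denominator: (j25) + 25 = 25 + j25
|N| = √(2² + 0²) ≈ 2, ∠N ≈ 0.00°
|D| = √(25² + 25²) ≈ 35.355, ∠D ≈ 45.00°
|H| = 2 / 35.355 ≈ 0.056569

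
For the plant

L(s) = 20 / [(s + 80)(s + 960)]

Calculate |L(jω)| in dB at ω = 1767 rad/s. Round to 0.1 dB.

At s = jω = j1767:
pole (s+80): 80 + j1767 → |·| = √(80²+1767²) = √3128689 ≈ 1768.8, ∠ = arctan(1767/80) ≈ 87.41°
pole (s+960): 960 + j1767 → |·| = √(960²+1767²) = √4043889 ≈ 2010.9, ∠ = arctan(1767/960) ≈ 61.49°
|L| = 20 / 3.5569e+06 ≈ 5.6229e-06
Gain = 20 log₁₀(5.6229e-06) ≈ -105.00 dB

-105.0 dB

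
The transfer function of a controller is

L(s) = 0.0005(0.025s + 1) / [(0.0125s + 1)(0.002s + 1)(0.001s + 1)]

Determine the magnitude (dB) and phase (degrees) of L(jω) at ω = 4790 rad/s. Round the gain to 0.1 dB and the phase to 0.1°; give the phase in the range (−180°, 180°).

-93.5 dB, -161.8°

At ω = 4790 rad/s:
zero (1 + j4790·0.025) = 1 + j119.75 → |·| ≈ 119.75, ∠ ≈ 89.52°
pole (1 + j4790·0.0125) = 1 + j59.875 → |·| ≈ 59.883, ∠ ≈ 89.04°
pole (1 + j4790·0.002) = 1 + j9.58 → |·| ≈ 9.6321, ∠ ≈ 84.04°
pole (1 + j4790·0.001) = 1 + j4.79 → |·| ≈ 4.8933, ∠ ≈ 78.21°
|L| = 0.0005 · 119.75 / (59.883 · 9.6321 · 4.8933) ≈ 2.1214e-05
Gain = 20 log₁₀(2.1214e-05) ≈ -93.47 dB
∠L = (89.52°) − (89.04° + 84.04° + 78.21°) = -161.77°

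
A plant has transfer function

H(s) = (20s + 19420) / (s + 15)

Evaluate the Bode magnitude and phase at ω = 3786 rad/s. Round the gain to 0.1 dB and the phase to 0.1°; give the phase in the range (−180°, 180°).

Substitute s = j3786:
Numerator: 20(j3786) + 19420 = 19420 + j75720
Denominator: (j3786) + 15 = 15 + j3786
|N| = √(19420² + 75720²) ≈ 78171, ∠N ≈ 75.62°
|D| = √(15² + 3786²) ≈ 3786, ∠D ≈ 89.77°
|H| = 78171 / 3786 ≈ 20.647
Gain = 20 log₁₀(20.647) ≈ 26.30 dB
∠H = 75.62° − 89.77° = -14.15°

26.3 dB, -14.2°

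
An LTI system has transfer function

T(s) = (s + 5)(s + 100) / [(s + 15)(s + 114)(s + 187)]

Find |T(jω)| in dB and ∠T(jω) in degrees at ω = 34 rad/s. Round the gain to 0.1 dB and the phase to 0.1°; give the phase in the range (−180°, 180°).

At s = jω = j34:
zero (s+5): 5 + j34 → |·| = √(5²+34²) = √1181 ≈ 34.366, ∠ = arctan(34/5) ≈ 81.63°
zero (s+100): 100 + j34 → |·| = √(100²+34²) = √11156 ≈ 105.62, ∠ = arctan(34/100) ≈ 18.78°
pole (s+15): 15 + j34 → |·| = √(15²+34²) = √1381 ≈ 37.162, ∠ = arctan(34/15) ≈ 66.19°
pole (s+114): 114 + j34 → |·| = √(114²+34²) = √14152 ≈ 118.96, ∠ = arctan(34/114) ≈ 16.61°
pole (s+187): 187 + j34 → |·| = √(187²+34²) = √36125 ≈ 190.07, ∠ = arctan(34/187) ≈ 10.30°
|T| = 1 · 3629.7 / 8.4026e+05 ≈ 0.0043197
Gain = 20 log₁₀(0.0043197) ≈ -47.29 dB
∠T = 100.41° − 93.10° = 7.31°

-47.3 dB, 7.3°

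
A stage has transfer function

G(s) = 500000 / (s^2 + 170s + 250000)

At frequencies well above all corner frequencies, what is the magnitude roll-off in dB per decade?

Each pole contributes −20 dB/decade at high frequency; each zero contributes +20 dB/decade.
Net: 0 zero(s) − 2 pole(s) → -40 dB/decade.

-40 dB/decade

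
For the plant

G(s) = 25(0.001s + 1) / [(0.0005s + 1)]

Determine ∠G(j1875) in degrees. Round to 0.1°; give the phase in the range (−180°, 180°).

18.8°

At ω = 1875 rad/s:
zero (1 + j1875·0.001) = 1 + j1.875 → |·| ≈ 2.125, ∠ ≈ 61.93°
pole (1 + j1875·0.0005) = 1 + j0.9375 → |·| ≈ 1.3707, ∠ ≈ 43.15°
∠G = (61.93°) − (43.15°) = 18.78°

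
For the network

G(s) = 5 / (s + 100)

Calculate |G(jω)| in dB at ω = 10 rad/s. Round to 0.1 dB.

-26.1 dB

Substitute s = j10:
Numerator: 5 = 5 + j0
Denominator: (j10) + 100 = 100 + j10
|N| = √(5² + 0²) ≈ 5, ∠N ≈ 0.00°
|D| = √(100² + 10²) ≈ 100.5, ∠D ≈ 5.71°
|G| = 5 / 100.5 ≈ 0.049751
Gain = 20 log₁₀(0.049751) ≈ -26.06 dB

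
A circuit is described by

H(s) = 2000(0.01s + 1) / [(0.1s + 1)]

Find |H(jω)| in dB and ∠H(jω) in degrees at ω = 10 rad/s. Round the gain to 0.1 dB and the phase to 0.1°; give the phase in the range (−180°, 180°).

At ω = 10 rad/s:
zero (1 + j10·0.01) = 1 + j0.1 → |·| ≈ 1.005, ∠ ≈ 5.71°
pole (1 + j10·0.1) = 1 + j1 → |·| ≈ 1.4142, ∠ ≈ 45.00°
|H| = 2000 · 1.005 / (1.4142) ≈ 1421.3
Gain = 20 log₁₀(1421.3) ≈ 63.05 dB
∠H = (5.71°) − (45.00°) = -39.29°

63.1 dB, -39.3°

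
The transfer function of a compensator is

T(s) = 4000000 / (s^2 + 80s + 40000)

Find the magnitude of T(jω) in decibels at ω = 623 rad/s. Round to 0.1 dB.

21.1 dB

At s = jω = j623:
quadratic: (j623)² + 80·j623 + 40000 = -348129 + j49840 → |·| ≈ 3.5168e+05, ∠ ≈ 171.85°
|T| = 4000000 / 3.5168e+05 ≈ 11.374
Gain = 20 log₁₀(11.374) ≈ 21.12 dB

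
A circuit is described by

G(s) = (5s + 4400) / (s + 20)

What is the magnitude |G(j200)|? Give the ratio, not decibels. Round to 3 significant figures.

Substitute s = j200:
Numerator: 5(j200) + 4400 = 4400 + j1000
Denominator: (j200) + 20 = 20 + j200
|N| = √(4400² + 1000²) ≈ 4512.2, ∠N ≈ 12.80°
|D| = √(20² + 200²) ≈ 201, ∠D ≈ 84.29°
|G| = 4512.2 / 201 ≈ 22.449

22.4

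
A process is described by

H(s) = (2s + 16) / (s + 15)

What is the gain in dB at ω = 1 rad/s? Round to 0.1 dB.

Substitute s = j1:
Numerator: 2(j1) + 16 = 16 + j2
Denominator: (j1) + 15 = 15 + j1
|N| = √(16² + 2²) ≈ 16.125, ∠N ≈ 7.13°
|D| = √(15² + 1²) ≈ 15.033, ∠D ≈ 3.81°
|H| = 16.125 / 15.033 ≈ 1.0726
Gain = 20 log₁₀(1.0726) ≈ 0.61 dB

0.6 dB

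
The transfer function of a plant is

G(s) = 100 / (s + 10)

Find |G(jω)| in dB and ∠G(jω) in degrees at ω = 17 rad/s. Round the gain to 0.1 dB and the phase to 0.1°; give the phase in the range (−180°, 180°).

14.1 dB, -59.5°

At s = jω = j17:
pole (s+10): 10 + j17 → |·| = √(10²+17²) = √389 ≈ 19.723, ∠ = arctan(17/10) ≈ 59.53°
|G| = 100 / 19.723 ≈ 5.0702
Gain = 20 log₁₀(5.0702) ≈ 14.10 dB
∠G = 0.00° − 59.53° = -59.53°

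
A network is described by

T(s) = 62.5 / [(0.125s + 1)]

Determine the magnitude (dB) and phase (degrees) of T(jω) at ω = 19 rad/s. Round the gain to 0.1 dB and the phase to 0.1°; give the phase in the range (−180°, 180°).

At ω = 19 rad/s:
pole (1 + j19·0.125) = 1 + j2.375 → |·| ≈ 2.5769, ∠ ≈ 67.17°
|T| = 62.5 · 1 / (2.5769) ≈ 24.254
Gain = 20 log₁₀(24.254) ≈ 27.70 dB
∠T = (0°) − (67.17°) = -67.17°

27.7 dB, -67.2°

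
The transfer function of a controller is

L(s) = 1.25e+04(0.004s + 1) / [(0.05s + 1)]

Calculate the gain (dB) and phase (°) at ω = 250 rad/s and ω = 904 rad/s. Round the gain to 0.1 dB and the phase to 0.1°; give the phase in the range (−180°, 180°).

ω = 250: 63.0 dB, -40.4°; ω = 904: 60.3 dB, -14.2°

At ω = 250 rad/s:
zero (1 + j250·0.004) = 1 + j1 → |·| ≈ 1.4142, ∠ ≈ 45.00°
pole (1 + j250·0.05) = 1 + j12.5 → |·| ≈ 12.54, ∠ ≈ 85.43°
|L| = 1.25e+04 · 1.4142 / (12.54) ≈ 1409.7
Gain = 20 log₁₀(1409.7) ≈ 62.98 dB
∠L = (45.00°) − (85.43°) = -40.43°

At ω = 904 rad/s:
zero (1 + j904·0.004) = 1 + j3.616 → |·| ≈ 3.7517, ∠ ≈ 74.54°
pole (1 + j904·0.05) = 1 + j45.2 → |·| ≈ 45.211, ∠ ≈ 88.73°
|L| = 1.25e+04 · 3.7517 / (45.211) ≈ 1037.3
Gain = 20 log₁₀(1037.3) ≈ 60.32 dB
∠L = (74.54°) − (88.73°) = -14.19°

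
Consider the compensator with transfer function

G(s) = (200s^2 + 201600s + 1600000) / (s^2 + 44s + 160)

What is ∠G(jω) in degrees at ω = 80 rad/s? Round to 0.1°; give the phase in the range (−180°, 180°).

Substitute s = j80:
Numerator: 200(j80)^2 + 201600(j80) + 1600000 = 320000 + j16128000
Denominator: (j80)^2 + 44(j80) + 160 = -6240 + j3520
|N| = √(320000² + 16128000²) ≈ 1.6131e+07, ∠N ≈ 88.86°
|D| = √(6240² + 3520²) ≈ 7164.4, ∠D ≈ 150.57°
∠G = 88.86° − 150.57° = -61.71°

-61.7°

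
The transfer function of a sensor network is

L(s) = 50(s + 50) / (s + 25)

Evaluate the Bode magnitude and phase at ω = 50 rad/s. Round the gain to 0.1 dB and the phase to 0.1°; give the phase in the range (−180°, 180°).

At s = jω = j50:
zero (s+50): 50 + j50 → |·| = √(50²+50²) = √5000 ≈ 70.711, ∠ = arctan(50/50) ≈ 45.00°
pole (s+25): 25 + j50 → |·| = √(25²+50²) = √3125 ≈ 55.902, ∠ = arctan(50/25) ≈ 63.43°
|L| = 50 · 70.711 / 55.902 ≈ 63.246
Gain = 20 log₁₀(63.246) ≈ 36.02 dB
∠L = 45.00° − 63.43° = -18.43°

36.0 dB, -18.4°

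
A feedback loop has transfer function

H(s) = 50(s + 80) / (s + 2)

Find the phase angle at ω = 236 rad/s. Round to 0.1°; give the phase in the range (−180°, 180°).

-18.2°

At s = jω = j236:
zero (s+80): 80 + j236 → |·| = √(80²+236²) = √62096 ≈ 249.19, ∠ = arctan(236/80) ≈ 71.27°
pole (s+2): 2 + j236 → |·| = √(2²+236²) = √55700 ≈ 236.01, ∠ = arctan(236/2) ≈ 89.51°
∠H = 71.27° − 89.51° = -18.24°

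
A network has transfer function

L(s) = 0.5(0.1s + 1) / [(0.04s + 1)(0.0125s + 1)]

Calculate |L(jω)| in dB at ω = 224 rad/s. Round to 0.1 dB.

At ω = 224 rad/s:
zero (1 + j224·0.1) = 1 + j22.4 → |·| ≈ 22.422, ∠ ≈ 87.44°
pole (1 + j224·0.04) = 1 + j8.96 → |·| ≈ 9.0156, ∠ ≈ 83.63°
pole (1 + j224·0.0125) = 1 + j2.8 → |·| ≈ 2.9732, ∠ ≈ 70.35°
|L| = 0.5 · 22.422 / (9.0156 · 2.9732) ≈ 0.41824
Gain = 20 log₁₀(0.41824) ≈ -7.57 dB

-7.6 dB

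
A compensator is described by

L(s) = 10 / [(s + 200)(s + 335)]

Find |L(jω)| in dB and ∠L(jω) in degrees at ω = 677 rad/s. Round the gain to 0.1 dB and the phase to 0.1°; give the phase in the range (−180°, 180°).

-94.5 dB, -137.2°

At s = jω = j677:
pole (s+200): 200 + j677 → |·| = √(200²+677²) = √498329 ≈ 705.92, ∠ = arctan(677/200) ≈ 73.54°
pole (s+335): 335 + j677 → |·| = √(335²+677²) = √570554 ≈ 755.35, ∠ = arctan(677/335) ≈ 63.67°
|L| = 10 / 5.3322e+05 ≈ 1.8754e-05
Gain = 20 log₁₀(1.8754e-05) ≈ -94.54 dB
∠L = 0.00° − 137.21° = -137.21°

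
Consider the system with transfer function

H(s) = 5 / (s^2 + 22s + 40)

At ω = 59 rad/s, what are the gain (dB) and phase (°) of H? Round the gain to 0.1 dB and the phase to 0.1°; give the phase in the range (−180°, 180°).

Substitute s = j59:
Numerator: 5 = 5 + j0
Denominator: (j59)^2 + 22(j59) + 40 = -3441 + j1298
|N| = √(5² + 0²) ≈ 5, ∠N ≈ 0.00°
|D| = √(3441² + 1298²) ≈ 3677.7, ∠D ≈ 159.33°
|H| = 5 / 3677.7 ≈ 0.0013595
Gain = 20 log₁₀(0.0013595) ≈ -57.33 dB
∠H = 0.00° − 159.33° = -159.33°

-57.3 dB, -159.3°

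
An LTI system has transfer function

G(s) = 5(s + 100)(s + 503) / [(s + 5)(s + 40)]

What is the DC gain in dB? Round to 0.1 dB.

62.0 dB

G(0) = 5·100·503 / (5·40) = 1257.5
20 log₁₀(1257.5) ≈ 61.99 dB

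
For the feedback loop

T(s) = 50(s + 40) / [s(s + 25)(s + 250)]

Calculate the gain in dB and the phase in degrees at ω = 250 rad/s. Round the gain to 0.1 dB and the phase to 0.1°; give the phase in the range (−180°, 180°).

-64.9 dB, -138.4°

At s = jω = j250:
zero (s+40): 40 + j250 → |·| = √(40²+250²) = √64100 ≈ 253.18, ∠ = arctan(250/40) ≈ 80.91°
pole (s+25): 25 + j250 → |·| = √(25²+250²) = √63125 ≈ 251.25, ∠ = arctan(250/25) ≈ 84.29°
pole (s+250): 250 + j250 → |·| = √(250²+250²) = √125000 ≈ 353.55, ∠ = arctan(250/250) ≈ 45.00°
pole at origin: |s| = 250, ∠ = 90.00° (in denominator)
|T| = 50 · 253.18 / 2.2207e+07 ≈ 0.00057005
Gain = 20 log₁₀(0.00057005) ≈ -64.88 dB
∠T = 80.91° − 219.29° = -138.38°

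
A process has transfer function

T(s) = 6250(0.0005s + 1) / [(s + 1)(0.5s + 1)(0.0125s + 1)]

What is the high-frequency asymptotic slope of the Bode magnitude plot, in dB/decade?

-40 dB/decade

Each pole contributes −20 dB/decade at high frequency; each zero contributes +20 dB/decade.
Net: 1 zero(s) − 3 pole(s) → -40 dB/decade.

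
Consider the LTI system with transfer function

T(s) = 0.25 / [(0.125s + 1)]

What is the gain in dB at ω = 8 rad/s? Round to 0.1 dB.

-15.1 dB

At ω = 8 rad/s:
pole (1 + j8·0.125) = 1 + j1 → |·| ≈ 1.4142, ∠ ≈ 45.00°
|T| = 0.25 · 1 / (1.4142) ≈ 0.17678
Gain = 20 log₁₀(0.17678) ≈ -15.05 dB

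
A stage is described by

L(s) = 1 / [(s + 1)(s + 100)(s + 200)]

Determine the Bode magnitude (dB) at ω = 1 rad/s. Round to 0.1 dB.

At s = jω = j1:
pole (s+1): 1 + j1 → |·| = √(1²+1²) = √2 ≈ 1.4142, ∠ = arctan(1/1) ≈ 45.00°
pole (s+100): 100 + j1 → |·| = √(100²+1²) = √10001 ≈ 100, ∠ = arctan(1/100) ≈ 0.57°
pole (s+200): 200 + j1 → |·| = √(200²+1²) = √40001 ≈ 200, ∠ = arctan(1/200) ≈ 0.29°
|L| = 1 / 28284 ≈ 3.5356e-05
Gain = 20 log₁₀(3.5356e-05) ≈ -89.03 dB

-89.0 dB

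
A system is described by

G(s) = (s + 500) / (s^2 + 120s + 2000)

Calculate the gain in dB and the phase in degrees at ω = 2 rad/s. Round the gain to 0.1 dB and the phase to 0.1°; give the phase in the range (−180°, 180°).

Substitute s = j2:
Numerator: (j2) + 500 = 500 + j2
Denominator: (j2)^2 + 120(j2) + 2000 = 1996 + j240
|N| = √(500² + 2²) ≈ 500, ∠N ≈ 0.23°
|D| = √(1996² + 240²) ≈ 2010.4, ∠D ≈ 6.86°
|G| = 500 / 2010.4 ≈ 0.24871
Gain = 20 log₁₀(0.24871) ≈ -12.09 dB
∠G = 0.23° − 6.86° = -6.63°

-12.1 dB, -6.6°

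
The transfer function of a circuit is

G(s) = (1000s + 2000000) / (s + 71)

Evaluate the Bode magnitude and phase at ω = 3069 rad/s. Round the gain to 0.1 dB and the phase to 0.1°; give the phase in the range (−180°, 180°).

61.5 dB, -31.8°

Substitute s = j3069:
Numerator: 1000(j3069) + 2000000 = 2000000 + j3069000
Denominator: (j3069) + 71 = 71 + j3069
|N| = √(2000000² + 3069000²) ≈ 3.6632e+06, ∠N ≈ 56.91°
|D| = √(71² + 3069²) ≈ 3069.8, ∠D ≈ 88.67°
|G| = 3.6632e+06 / 3069.8 ≈ 1193.3
Gain = 20 log₁₀(1193.3) ≈ 61.53 dB
∠G = 56.91° − 88.67° = -31.76°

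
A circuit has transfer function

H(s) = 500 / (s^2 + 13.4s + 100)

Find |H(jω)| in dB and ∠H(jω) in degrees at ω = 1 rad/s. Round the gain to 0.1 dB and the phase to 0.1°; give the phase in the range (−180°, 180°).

At s = jω = j1:
quadratic: (j1)² + 13.4·j1 + 100 = 99 + j13.4 → |·| ≈ 99.903, ∠ ≈ 7.71°
|H| = 500 / 99.903 ≈ 5.0049
Gain = 20 log₁₀(5.0049) ≈ 13.99 dB
∠H = 0.00° − 7.71° = -7.71°

14.0 dB, -7.7°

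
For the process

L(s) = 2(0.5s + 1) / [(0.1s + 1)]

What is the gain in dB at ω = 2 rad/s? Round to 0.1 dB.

8.9 dB

At ω = 2 rad/s:
zero (1 + j2·0.5) = 1 + j1 → |·| ≈ 1.4142, ∠ ≈ 45.00°
pole (1 + j2·0.1) = 1 + j0.2 → |·| ≈ 1.0198, ∠ ≈ 11.31°
|L| = 2 · 1.4142 / (1.0198) ≈ 2.7735
Gain = 20 log₁₀(2.7735) ≈ 8.86 dB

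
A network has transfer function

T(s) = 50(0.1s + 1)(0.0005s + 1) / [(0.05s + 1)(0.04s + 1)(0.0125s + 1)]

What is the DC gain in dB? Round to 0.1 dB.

T(0) = 50 · 1 / 1 = 50
20 log₁₀(50) ≈ 33.98 dB

34.0 dB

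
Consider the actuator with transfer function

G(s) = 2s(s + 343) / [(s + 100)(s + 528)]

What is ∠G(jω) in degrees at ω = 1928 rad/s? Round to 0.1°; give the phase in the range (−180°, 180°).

8.2°

At s = jω = j1928:
zero (s+343): 343 + j1928 → |·| = √(343²+1928²) = √3834833 ≈ 1958.3, ∠ = arctan(1928/343) ≈ 79.91°
zero at origin: s = j1928 → |·| = 1928, ∠ = 90.00°
pole (s+100): 100 + j1928 → |·| = √(100²+1928²) = √3727184 ≈ 1930.6, ∠ = arctan(1928/100) ≈ 87.03°
pole (s+528): 528 + j1928 → |·| = √(528²+1928²) = √3995968 ≈ 1999, ∠ = arctan(1928/528) ≈ 74.68°
∠G = 169.91° − 161.71° = 8.20°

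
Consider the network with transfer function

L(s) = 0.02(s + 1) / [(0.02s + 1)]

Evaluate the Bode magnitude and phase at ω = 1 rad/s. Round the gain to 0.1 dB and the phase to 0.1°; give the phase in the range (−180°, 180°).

-31.0 dB, 43.9°

At ω = 1 rad/s:
zero (1 + j1·1) = 1 + j1 → |·| ≈ 1.4142, ∠ ≈ 45.00°
pole (1 + j1·0.02) = 1 + j0.02 → |·| ≈ 1.0002, ∠ ≈ 1.15°
|L| = 0.02 · 1.4142 / (1.0002) ≈ 0.028278
Gain = 20 log₁₀(0.028278) ≈ -30.97 dB
∠L = (45.00°) − (1.15°) = 43.85°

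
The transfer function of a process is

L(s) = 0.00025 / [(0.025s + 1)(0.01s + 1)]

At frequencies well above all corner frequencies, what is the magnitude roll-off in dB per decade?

Each pole contributes −20 dB/decade at high frequency; each zero contributes +20 dB/decade.
Net: 0 zero(s) − 2 pole(s) → -40 dB/decade.

-40 dB/decade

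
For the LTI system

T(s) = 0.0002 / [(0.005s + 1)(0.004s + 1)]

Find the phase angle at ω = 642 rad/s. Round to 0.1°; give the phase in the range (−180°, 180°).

At ω = 642 rad/s:
pole (1 + j642·0.005) = 1 + j3.21 → |·| ≈ 3.3622, ∠ ≈ 72.70°
pole (1 + j642·0.004) = 1 + j2.568 → |·| ≈ 2.7558, ∠ ≈ 68.72°
∠T = (0°) − (72.70° + 68.72°) = -141.42°

-141.4°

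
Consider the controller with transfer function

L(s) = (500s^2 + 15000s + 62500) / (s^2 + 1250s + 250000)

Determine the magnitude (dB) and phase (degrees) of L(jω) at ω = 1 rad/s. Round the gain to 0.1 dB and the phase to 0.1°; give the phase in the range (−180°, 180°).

Substitute s = j1:
Numerator: 500(j1)^2 + 15000(j1) + 62500 = 62000 + j15000
Denominator: (j1)^2 + 1250(j1) + 250000 = 249999 + j1250
|N| = √(62000² + 15000²) ≈ 63789, ∠N ≈ 13.60°
|D| = √(249999² + 1250²) ≈ 2.5e+05, ∠D ≈ 0.29°
|L| = 63789 / 2.5e+05 ≈ 0.25516
Gain = 20 log₁₀(0.25516) ≈ -11.86 dB
∠L = 13.60° − 0.29° = 13.31°

-11.9 dB, 13.3°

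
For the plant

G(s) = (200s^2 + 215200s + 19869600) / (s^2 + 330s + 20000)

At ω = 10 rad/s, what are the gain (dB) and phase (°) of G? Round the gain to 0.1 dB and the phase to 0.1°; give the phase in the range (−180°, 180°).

59.9 dB, -3.2°

Substitute s = j10:
Numerator: 200(j10)^2 + 215200(j10) + 19869600 = 19849600 + j2152000
Denominator: (j10)^2 + 330(j10) + 20000 = 19900 + j3300
|N| = √(19849600² + 2152000²) ≈ 1.9966e+07, ∠N ≈ 6.19°
|D| = √(19900² + 3300²) ≈ 20172, ∠D ≈ 9.42°
|G| = 1.9966e+07 / 20172 ≈ 989.79
Gain = 20 log₁₀(989.79) ≈ 59.91 dB
∠G = 6.19° − 9.42° = -3.23°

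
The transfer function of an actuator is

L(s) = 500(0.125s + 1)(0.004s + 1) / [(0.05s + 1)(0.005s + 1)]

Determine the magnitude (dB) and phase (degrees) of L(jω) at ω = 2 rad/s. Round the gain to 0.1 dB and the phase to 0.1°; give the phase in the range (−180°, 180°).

At ω = 2 rad/s:
zero (1 + j2·0.125) = 1 + j0.25 → |·| ≈ 1.0308, ∠ ≈ 14.04°
zero (1 + j2·0.004) = 1 + j0.008 → |·| ≈ 1, ∠ ≈ 0.46°
pole (1 + j2·0.05) = 1 + j0.1 → |·| ≈ 1.005, ∠ ≈ 5.71°
pole (1 + j2·0.005) = 1 + j0.01 → |·| ≈ 1, ∠ ≈ 0.57°
|L| = 500 · 1.0308 · 1 / (1.005 · 1) ≈ 512.84
Gain = 20 log₁₀(512.84) ≈ 54.20 dB
∠L = (14.04° + 0.46°) − (5.71° + 0.57°) = 8.22°

54.2 dB, 8.2°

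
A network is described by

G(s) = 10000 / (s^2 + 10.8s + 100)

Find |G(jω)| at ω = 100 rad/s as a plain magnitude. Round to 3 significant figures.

1.00

At s = jω = j100:
quadratic: (j100)² + 10.8·j100 + 100 = -9900 + j1080 → |·| ≈ 9958.7, ∠ ≈ 173.77°
|G| = 10000 / 9958.7 ≈ 1.0041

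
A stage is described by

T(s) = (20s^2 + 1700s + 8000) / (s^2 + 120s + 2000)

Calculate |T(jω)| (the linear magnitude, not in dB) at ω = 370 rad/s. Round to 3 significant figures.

Substitute s = j370:
Numerator: 20(j370)^2 + 1700(j370) + 8000 = -2730000 + j629000
Denominator: (j370)^2 + 120(j370) + 2000 = -134900 + j44400
|N| = √(2730000² + 629000²) ≈ 2.8015e+06, ∠N ≈ 167.03°
|D| = √(134900² + 44400²) ≈ 1.4202e+05, ∠D ≈ 161.78°
|T| = 2.8015e+06 / 1.4202e+05 ≈ 19.726

19.7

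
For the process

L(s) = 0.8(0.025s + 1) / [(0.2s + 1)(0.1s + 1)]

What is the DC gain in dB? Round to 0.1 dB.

-1.9 dB

L(0) = 0.8 · 1 / 1 = 0.8
20 log₁₀(0.8) ≈ -1.94 dB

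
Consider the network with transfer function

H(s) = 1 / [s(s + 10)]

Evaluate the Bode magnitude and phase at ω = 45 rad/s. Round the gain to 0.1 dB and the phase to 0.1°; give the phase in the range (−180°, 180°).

At s = jω = j45:
pole (s+10): 10 + j45 → |·| = √(10²+45²) = √2125 ≈ 46.098, ∠ = arctan(45/10) ≈ 77.47°
pole at origin: |s| = 45, ∠ = 90.00° (in denominator)
|H| = 1 / 2074.4 ≈ 0.00048207
Gain = 20 log₁₀(0.00048207) ≈ -66.34 dB
∠H = 0.00° − 167.47° = -167.47°

-66.3 dB, -167.5°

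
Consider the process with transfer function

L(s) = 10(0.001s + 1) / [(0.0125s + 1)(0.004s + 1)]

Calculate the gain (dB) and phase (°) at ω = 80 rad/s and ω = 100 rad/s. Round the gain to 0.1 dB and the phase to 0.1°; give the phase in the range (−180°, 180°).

ω = 80: 16.6 dB, -58.2°; ω = 100: 15.3 dB, -67.4°

At ω = 80 rad/s:
zero (1 + j80·0.001) = 1 + j0.08 → |·| ≈ 1.0032, ∠ ≈ 4.57°
pole (1 + j80·0.0125) = 1 + j1 → |·| ≈ 1.4142, ∠ ≈ 45.00°
pole (1 + j80·0.004) = 1 + j0.32 → |·| ≈ 1.05, ∠ ≈ 17.74°
|L| = 10 · 1.0032 / (1.4142 · 1.05) ≈ 6.756
Gain = 20 log₁₀(6.756) ≈ 16.59 dB
∠L = (4.57°) − (45.00° + 17.74°) = -58.17°

At ω = 100 rad/s:
zero (1 + j100·0.001) = 1 + j0.1 → |·| ≈ 1.005, ∠ ≈ 5.71°
pole (1 + j100·0.0125) = 1 + j1.25 → |·| ≈ 1.6008, ∠ ≈ 51.34°
pole (1 + j100·0.004) = 1 + j0.4 → |·| ≈ 1.077, ∠ ≈ 21.80°
|L| = 10 · 1.005 / (1.6008 · 1.077) ≈ 5.8293
Gain = 20 log₁₀(5.8293) ≈ 15.31 dB
∠L = (5.71°) − (51.34° + 21.80°) = -67.43°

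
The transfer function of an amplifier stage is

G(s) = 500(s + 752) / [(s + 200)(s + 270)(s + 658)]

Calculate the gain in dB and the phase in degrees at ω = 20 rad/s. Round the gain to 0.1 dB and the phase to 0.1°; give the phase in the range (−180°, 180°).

At s = jω = j20:
zero (s+752): 752 + j20 → |·| = √(752²+20²) = √565904 ≈ 752.27, ∠ = arctan(20/752) ≈ 1.52°
pole (s+200): 200 + j20 → |·| = √(200²+20²) = √40400 ≈ 201, ∠ = arctan(20/200) ≈ 5.71°
pole (s+270): 270 + j20 → |·| = √(270²+20²) = √73300 ≈ 270.74, ∠ = arctan(20/270) ≈ 4.24°
pole (s+658): 658 + j20 → |·| = √(658²+20²) = √433364 ≈ 658.3, ∠ = arctan(20/658) ≈ 1.74°
|G| = 500 · 752.27 / 3.5824e+07 ≈ 0.0105
Gain = 20 log₁₀(0.0105) ≈ -39.58 dB
∠G = 1.52° − 11.69° = -10.17°

-39.6 dB, -10.2°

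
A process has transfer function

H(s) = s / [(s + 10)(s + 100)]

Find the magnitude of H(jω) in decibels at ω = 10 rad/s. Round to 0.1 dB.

At s = jω = j10:
zero at origin: s = j10 → |·| = 10, ∠ = 90.00°
pole (s+10): 10 + j10 → |·| = √(10²+10²) = √200 ≈ 14.142, ∠ = arctan(10/10) ≈ 45.00°
pole (s+100): 100 + j10 → |·| = √(100²+10²) = √10100 ≈ 100.5, ∠ = arctan(10/100) ≈ 5.71°
|H| = 1 · 10 / 1421.3 ≈ 0.0070358
Gain = 20 log₁₀(0.0070358) ≈ -43.05 dB

-43.1 dB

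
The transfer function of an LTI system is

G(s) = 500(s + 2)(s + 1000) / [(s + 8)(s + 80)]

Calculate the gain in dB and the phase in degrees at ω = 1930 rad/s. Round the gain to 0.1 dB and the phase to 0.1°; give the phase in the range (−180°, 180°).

55.0 dB, -24.8°

At s = jω = j1930:
zero (s+2): 2 + j1930 → |·| = √(2²+1930²) = √3724904 ≈ 1930, ∠ = arctan(1930/2) ≈ 89.94°
zero (s+1000): 1000 + j1930 → |·| = √(1000²+1930²) = √4724900 ≈ 2173.7, ∠ = arctan(1930/1000) ≈ 62.61°
pole (s+8): 8 + j1930 → |·| = √(8²+1930²) = √3724964 ≈ 1930, ∠ = arctan(1930/8) ≈ 89.76°
pole (s+80): 80 + j1930 → |·| = √(80²+1930²) = √3731300 ≈ 1931.7, ∠ = arctan(1930/80) ≈ 87.63°
|G| = 500 · 4.1952e+06 / 3.7282e+06 ≈ 562.63
Gain = 20 log₁₀(562.63) ≈ 55.00 dB
∠G = 152.55° − 177.39° = -24.84°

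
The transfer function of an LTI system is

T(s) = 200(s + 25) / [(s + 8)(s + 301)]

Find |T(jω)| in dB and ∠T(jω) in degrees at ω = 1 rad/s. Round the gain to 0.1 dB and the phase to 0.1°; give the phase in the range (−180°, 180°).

6.3 dB, -5.0°

At s = jω = j1:
zero (s+25): 25 + j1 → |·| = √(25²+1²) = √626 ≈ 25.02, ∠ = arctan(1/25) ≈ 2.29°
pole (s+8): 8 + j1 → |·| = √(8²+1²) = √65 ≈ 8.0623, ∠ = arctan(1/8) ≈ 7.13°
pole (s+301): 301 + j1 → |·| = √(301²+1²) = √90602 ≈ 301, ∠ = arctan(1/301) ≈ 0.19°
|T| = 200 · 25.02 / 2426.8 ≈ 2.062
Gain = 20 log₁₀(2.062) ≈ 6.29 dB
∠T = 2.29° − 7.32° = -5.03°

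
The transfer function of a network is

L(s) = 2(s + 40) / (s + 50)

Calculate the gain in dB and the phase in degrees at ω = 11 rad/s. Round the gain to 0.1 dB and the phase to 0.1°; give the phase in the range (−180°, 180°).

At s = jω = j11:
zero (s+40): 40 + j11 → |·| = √(40²+11²) = √1721 ≈ 41.485, ∠ = arctan(11/40) ≈ 15.38°
pole (s+50): 50 + j11 → |·| = √(50²+11²) = √2621 ≈ 51.196, ∠ = arctan(11/50) ≈ 12.41°
|L| = 2 · 41.485 / 51.196 ≈ 1.6206
Gain = 20 log₁₀(1.6206) ≈ 4.19 dB
∠L = 15.38° − 12.41° = 2.97°

4.2 dB, 3.0°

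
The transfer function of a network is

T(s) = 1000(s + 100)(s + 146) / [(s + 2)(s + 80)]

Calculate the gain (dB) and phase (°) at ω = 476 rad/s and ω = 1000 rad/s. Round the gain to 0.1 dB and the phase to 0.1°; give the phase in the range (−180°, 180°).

ω = 476: 60.5 dB, -19.1°; ω = 1000: 60.1 dB, -9.3°

At s = jω = j476:
zero (s+100): 100 + j476 → |·| = √(100²+476²) = √236576 ≈ 486.39, ∠ = arctan(476/100) ≈ 78.14°
zero (s+146): 146 + j476 → |·| = √(146²+476²) = √247892 ≈ 497.89, ∠ = arctan(476/146) ≈ 72.95°
pole (s+2): 2 + j476 → |·| = √(2²+476²) = √226580 ≈ 476, ∠ = arctan(476/2) ≈ 89.76°
pole (s+80): 80 + j476 → |·| = √(80²+476²) = √232976 ≈ 482.68, ∠ = arctan(476/80) ≈ 80.46°
|T| = 1000 · 2.4217e+05 / 2.2976e+05 ≈ 1054
Gain = 20 log₁₀(1054) ≈ 60.46 dB
∠T = 151.09° − 170.22° = -19.13°

At s = jω = j1000:
zero (s+100): 100 + j1000 → |·| = √(100²+1000²) = √1010000 ≈ 1005, ∠ = arctan(1000/100) ≈ 84.29°
zero (s+146): 146 + j1000 → |·| = √(146²+1000²) = √1021316 ≈ 1010.6, ∠ = arctan(1000/146) ≈ 81.69°
pole (s+2): 2 + j1000 → |·| = √(2²+1000²) = √1000004 ≈ 1000, ∠ = arctan(1000/2) ≈ 89.89°
pole (s+80): 80 + j1000 → |·| = √(80²+1000²) = √1006400 ≈ 1003.2, ∠ = arctan(1000/80) ≈ 85.43°
|T| = 1000 · 1.0157e+06 / 1.0032e+06 ≈ 1012.5
Gain = 20 log₁₀(1012.5) ≈ 60.11 dB
∠T = 165.98° − 175.32° = -9.34°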